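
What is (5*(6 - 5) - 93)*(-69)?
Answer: 6072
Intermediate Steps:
(5*(6 - 5) - 93)*(-69) = (5*1 - 93)*(-69) = (5 - 93)*(-69) = -88*(-69) = 6072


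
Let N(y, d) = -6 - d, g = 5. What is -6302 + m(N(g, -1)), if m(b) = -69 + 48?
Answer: -6323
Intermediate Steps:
m(b) = -21
-6302 + m(N(g, -1)) = -6302 - 21 = -6323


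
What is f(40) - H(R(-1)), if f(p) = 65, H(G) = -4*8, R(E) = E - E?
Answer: 97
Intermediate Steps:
R(E) = 0
H(G) = -32
f(40) - H(R(-1)) = 65 - 1*(-32) = 65 + 32 = 97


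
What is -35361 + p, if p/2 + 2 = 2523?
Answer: -30319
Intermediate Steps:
p = 5042 (p = -4 + 2*2523 = -4 + 5046 = 5042)
-35361 + p = -35361 + 5042 = -30319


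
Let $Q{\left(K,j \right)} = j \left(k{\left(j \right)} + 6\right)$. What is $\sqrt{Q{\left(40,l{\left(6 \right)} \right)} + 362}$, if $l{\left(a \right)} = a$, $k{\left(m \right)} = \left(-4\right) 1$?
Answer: $\sqrt{374} \approx 19.339$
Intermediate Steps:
$k{\left(m \right)} = -4$
$Q{\left(K,j \right)} = 2 j$ ($Q{\left(K,j \right)} = j \left(-4 + 6\right) = j 2 = 2 j$)
$\sqrt{Q{\left(40,l{\left(6 \right)} \right)} + 362} = \sqrt{2 \cdot 6 + 362} = \sqrt{12 + 362} = \sqrt{374}$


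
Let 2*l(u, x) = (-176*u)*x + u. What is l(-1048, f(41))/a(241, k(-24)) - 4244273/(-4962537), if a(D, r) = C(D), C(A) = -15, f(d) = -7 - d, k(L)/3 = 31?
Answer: 7323528207769/24812685 ≈ 2.9515e+5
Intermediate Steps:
k(L) = 93 (k(L) = 3*31 = 93)
a(D, r) = -15
l(u, x) = u/2 - 88*u*x (l(u, x) = ((-176*u)*x + u)/2 = (-176*u*x + u)/2 = (u - 176*u*x)/2 = u/2 - 88*u*x)
l(-1048, f(41))/a(241, k(-24)) - 4244273/(-4962537) = ((½)*(-1048)*(1 - 176*(-7 - 1*41)))/(-15) - 4244273/(-4962537) = ((½)*(-1048)*(1 - 176*(-7 - 41)))*(-1/15) - 4244273*(-1/4962537) = ((½)*(-1048)*(1 - 176*(-48)))*(-1/15) + 4244273/4962537 = ((½)*(-1048)*(1 + 8448))*(-1/15) + 4244273/4962537 = ((½)*(-1048)*8449)*(-1/15) + 4244273/4962537 = -4427276*(-1/15) + 4244273/4962537 = 4427276/15 + 4244273/4962537 = 7323528207769/24812685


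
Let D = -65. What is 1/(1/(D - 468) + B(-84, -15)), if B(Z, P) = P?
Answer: -533/7996 ≈ -0.066658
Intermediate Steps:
1/(1/(D - 468) + B(-84, -15)) = 1/(1/(-65 - 468) - 15) = 1/(1/(-533) - 15) = 1/(-1/533 - 15) = 1/(-7996/533) = -533/7996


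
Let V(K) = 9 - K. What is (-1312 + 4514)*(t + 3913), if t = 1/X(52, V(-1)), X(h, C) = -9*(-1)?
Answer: 112768036/9 ≈ 1.2530e+7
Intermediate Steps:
X(h, C) = 9
t = ⅑ (t = 1/9 = ⅑ ≈ 0.11111)
(-1312 + 4514)*(t + 3913) = (-1312 + 4514)*(⅑ + 3913) = 3202*(35218/9) = 112768036/9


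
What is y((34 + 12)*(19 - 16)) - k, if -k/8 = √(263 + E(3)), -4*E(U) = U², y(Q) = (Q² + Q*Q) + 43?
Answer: 38131 + 4*√1043 ≈ 38260.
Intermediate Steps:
y(Q) = 43 + 2*Q² (y(Q) = (Q² + Q²) + 43 = 2*Q² + 43 = 43 + 2*Q²)
E(U) = -U²/4
k = -4*√1043 (k = -8*√(263 - ¼*3²) = -8*√(263 - ¼*9) = -8*√(263 - 9/4) = -4*√1043 ≈ -129.18)
y((34 + 12)*(19 - 16)) - k = (43 + 2*((34 + 12)*(19 - 16))²) - (-4)*√1043 = (43 + 2*(46*3)²) + 4*√1043 = (43 + 2*138²) + 4*√1043 = (43 + 2*19044) + 4*√1043 = (43 + 38088) + 4*√1043 = 38131 + 4*√1043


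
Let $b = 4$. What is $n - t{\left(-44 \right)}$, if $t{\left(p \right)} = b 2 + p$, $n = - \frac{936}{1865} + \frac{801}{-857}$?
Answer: $\frac{55242963}{1598305} \approx 34.563$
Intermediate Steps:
$n = - \frac{2296017}{1598305}$ ($n = \left(-936\right) \frac{1}{1865} + 801 \left(- \frac{1}{857}\right) = - \frac{936}{1865} - \frac{801}{857} = - \frac{2296017}{1598305} \approx -1.4365$)
$t{\left(p \right)} = 8 + p$ ($t{\left(p \right)} = 4 \cdot 2 + p = 8 + p$)
$n - t{\left(-44 \right)} = - \frac{2296017}{1598305} - \left(8 - 44\right) = - \frac{2296017}{1598305} - -36 = - \frac{2296017}{1598305} + 36 = \frac{55242963}{1598305}$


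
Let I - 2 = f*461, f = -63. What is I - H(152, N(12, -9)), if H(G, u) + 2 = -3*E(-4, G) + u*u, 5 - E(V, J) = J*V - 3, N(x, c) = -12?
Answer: -27335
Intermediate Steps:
E(V, J) = 8 - J*V (E(V, J) = 5 - (J*V - 3) = 5 - (-3 + J*V) = 5 + (3 - J*V) = 8 - J*V)
H(G, u) = -26 + u² - 12*G (H(G, u) = -2 + (-3*(8 - 1*G*(-4)) + u*u) = -2 + (-3*(8 + 4*G) + u²) = -2 + ((-24 - 12*G) + u²) = -2 + (-24 + u² - 12*G) = -26 + u² - 12*G)
I = -29041 (I = 2 - 63*461 = 2 - 29043 = -29041)
I - H(152, N(12, -9)) = -29041 - (-26 + (-12)² - 12*152) = -29041 - (-26 + 144 - 1824) = -29041 - 1*(-1706) = -29041 + 1706 = -27335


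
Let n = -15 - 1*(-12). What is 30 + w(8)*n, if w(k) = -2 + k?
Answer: 12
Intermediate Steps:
n = -3 (n = -15 + 12 = -3)
30 + w(8)*n = 30 + (-2 + 8)*(-3) = 30 + 6*(-3) = 30 - 18 = 12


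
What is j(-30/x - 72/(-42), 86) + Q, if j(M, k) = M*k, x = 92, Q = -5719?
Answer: -901538/161 ≈ -5599.6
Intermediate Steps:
j(-30/x - 72/(-42), 86) + Q = (-30/92 - 72/(-42))*86 - 5719 = (-30*1/92 - 72*(-1/42))*86 - 5719 = (-15/46 + 12/7)*86 - 5719 = (447/322)*86 - 5719 = 19221/161 - 5719 = -901538/161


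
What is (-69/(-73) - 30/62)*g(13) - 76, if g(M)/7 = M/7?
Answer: -158416/2263 ≈ -70.003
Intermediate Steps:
g(M) = M (g(M) = 7*(M/7) = M)
(-69/(-73) - 30/62)*g(13) - 76 = (-69/(-73) - 30/62)*13 - 76 = (-69*(-1/73) - 30*1/62)*13 - 76 = (69/73 - 15/31)*13 - 76 = (1044/2263)*13 - 76 = 13572/2263 - 76 = -158416/2263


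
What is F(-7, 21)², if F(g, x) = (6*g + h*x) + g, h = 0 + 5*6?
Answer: 337561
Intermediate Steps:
h = 30 (h = 0 + 30 = 30)
F(g, x) = 7*g + 30*x (F(g, x) = (6*g + 30*x) + g = 7*g + 30*x)
F(-7, 21)² = (7*(-7) + 30*21)² = (-49 + 630)² = 581² = 337561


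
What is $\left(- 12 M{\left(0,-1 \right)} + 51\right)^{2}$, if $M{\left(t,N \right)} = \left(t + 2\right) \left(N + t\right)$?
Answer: $5625$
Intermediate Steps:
$M{\left(t,N \right)} = \left(2 + t\right) \left(N + t\right)$
$\left(- 12 M{\left(0,-1 \right)} + 51\right)^{2} = \left(- 12 \left(0^{2} + 2 \left(-1\right) + 2 \cdot 0 - 0\right) + 51\right)^{2} = \left(- 12 \left(0 - 2 + 0 + 0\right) + 51\right)^{2} = \left(\left(-12\right) \left(-2\right) + 51\right)^{2} = \left(24 + 51\right)^{2} = 75^{2} = 5625$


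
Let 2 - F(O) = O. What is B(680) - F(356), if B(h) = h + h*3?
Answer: 3074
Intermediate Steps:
F(O) = 2 - O
B(h) = 4*h (B(h) = h + 3*h = 4*h)
B(680) - F(356) = 4*680 - (2 - 1*356) = 2720 - (2 - 356) = 2720 - 1*(-354) = 2720 + 354 = 3074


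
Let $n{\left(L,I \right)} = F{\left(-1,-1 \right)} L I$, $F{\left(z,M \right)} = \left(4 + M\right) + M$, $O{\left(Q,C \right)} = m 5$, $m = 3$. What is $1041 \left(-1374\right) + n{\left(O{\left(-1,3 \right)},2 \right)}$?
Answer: $-1430274$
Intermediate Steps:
$O{\left(Q,C \right)} = 15$ ($O{\left(Q,C \right)} = 3 \cdot 5 = 15$)
$F{\left(z,M \right)} = 4 + 2 M$
$n{\left(L,I \right)} = 2 I L$ ($n{\left(L,I \right)} = \left(4 + 2 \left(-1\right)\right) L I = \left(4 - 2\right) I L = 2 I L$)
$1041 \left(-1374\right) + n{\left(O{\left(-1,3 \right)},2 \right)} = 1041 \left(-1374\right) + 2 \cdot 2 \cdot 15 = -1430334 + 60 = -1430274$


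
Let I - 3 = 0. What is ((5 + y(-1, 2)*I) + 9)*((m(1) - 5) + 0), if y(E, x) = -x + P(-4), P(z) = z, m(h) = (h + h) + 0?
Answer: 12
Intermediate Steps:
m(h) = 2*h (m(h) = 2*h + 0 = 2*h)
I = 3 (I = 3 + 0 = 3)
y(E, x) = -4 - x (y(E, x) = -x - 4 = -4 - x)
((5 + y(-1, 2)*I) + 9)*((m(1) - 5) + 0) = ((5 + (-4 - 1*2)*3) + 9)*((2*1 - 5) + 0) = ((5 + (-4 - 2)*3) + 9)*((2 - 5) + 0) = ((5 - 6*3) + 9)*(-3 + 0) = ((5 - 18) + 9)*(-3) = (-13 + 9)*(-3) = -4*(-3) = 12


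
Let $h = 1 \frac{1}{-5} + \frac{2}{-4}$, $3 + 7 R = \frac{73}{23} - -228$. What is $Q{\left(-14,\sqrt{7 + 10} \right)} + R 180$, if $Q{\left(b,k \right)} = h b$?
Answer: $\frac{4731089}{805} \approx 5877.1$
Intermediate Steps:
$R = \frac{5248}{161}$ ($R = - \frac{3}{7} + \frac{\frac{73}{23} - -228}{7} = - \frac{3}{7} + \frac{73 \cdot \frac{1}{23} + 228}{7} = - \frac{3}{7} + \frac{\frac{73}{23} + 228}{7} = - \frac{3}{7} + \frac{1}{7} \cdot \frac{5317}{23} = - \frac{3}{7} + \frac{5317}{161} = \frac{5248}{161} \approx 32.596$)
$h = - \frac{7}{10}$ ($h = 1 \left(- \frac{1}{5}\right) + 2 \left(- \frac{1}{4}\right) = - \frac{1}{5} - \frac{1}{2} = - \frac{7}{10} \approx -0.7$)
$Q{\left(b,k \right)} = - \frac{7 b}{10}$
$Q{\left(-14,\sqrt{7 + 10} \right)} + R 180 = \left(- \frac{7}{10}\right) \left(-14\right) + \frac{5248}{161} \cdot 180 = \frac{49}{5} + \frac{944640}{161} = \frac{4731089}{805}$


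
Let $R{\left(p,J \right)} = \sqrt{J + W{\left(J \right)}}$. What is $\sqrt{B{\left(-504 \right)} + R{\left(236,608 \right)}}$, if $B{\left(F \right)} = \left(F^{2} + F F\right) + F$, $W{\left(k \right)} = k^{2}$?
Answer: $2 \sqrt{126882 + \sqrt{23142}} \approx 712.84$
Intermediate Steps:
$R{\left(p,J \right)} = \sqrt{J + J^{2}}$
$B{\left(F \right)} = F + 2 F^{2}$ ($B{\left(F \right)} = \left(F^{2} + F^{2}\right) + F = 2 F^{2} + F = F + 2 F^{2}$)
$\sqrt{B{\left(-504 \right)} + R{\left(236,608 \right)}} = \sqrt{- 504 \left(1 + 2 \left(-504\right)\right) + \sqrt{608 \left(1 + 608\right)}} = \sqrt{- 504 \left(1 - 1008\right) + \sqrt{608 \cdot 609}} = \sqrt{\left(-504\right) \left(-1007\right) + \sqrt{370272}} = \sqrt{507528 + 4 \sqrt{23142}}$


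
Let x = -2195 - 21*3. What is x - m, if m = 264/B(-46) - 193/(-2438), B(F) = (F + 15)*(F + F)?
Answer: -170668103/75578 ≈ -2258.2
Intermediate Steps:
B(F) = 2*F*(15 + F) (B(F) = (15 + F)*(2*F) = 2*F*(15 + F))
x = -2258 (x = -2195 - 63 = -2258)
m = 12979/75578 (m = 264/((2*(-46)*(15 - 46))) - 193/(-2438) = 264/((2*(-46)*(-31))) - 193*(-1/2438) = 264/2852 + 193/2438 = 264*(1/2852) + 193/2438 = 66/713 + 193/2438 = 12979/75578 ≈ 0.17173)
x - m = -2258 - 1*12979/75578 = -2258 - 12979/75578 = -170668103/75578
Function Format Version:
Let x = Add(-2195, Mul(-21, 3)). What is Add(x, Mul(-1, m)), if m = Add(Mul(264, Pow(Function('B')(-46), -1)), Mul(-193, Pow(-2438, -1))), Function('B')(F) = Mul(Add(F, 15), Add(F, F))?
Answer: Rational(-170668103, 75578) ≈ -2258.2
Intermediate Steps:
Function('B')(F) = Mul(2, F, Add(15, F)) (Function('B')(F) = Mul(Add(15, F), Mul(2, F)) = Mul(2, F, Add(15, F)))
x = -2258 (x = Add(-2195, -63) = -2258)
m = Rational(12979, 75578) (m = Add(Mul(264, Pow(Mul(2, -46, Add(15, -46)), -1)), Mul(-193, Pow(-2438, -1))) = Add(Mul(264, Pow(Mul(2, -46, -31), -1)), Mul(-193, Rational(-1, 2438))) = Add(Mul(264, Pow(2852, -1)), Rational(193, 2438)) = Add(Mul(264, Rational(1, 2852)), Rational(193, 2438)) = Add(Rational(66, 713), Rational(193, 2438)) = Rational(12979, 75578) ≈ 0.17173)
Add(x, Mul(-1, m)) = Add(-2258, Mul(-1, Rational(12979, 75578))) = Add(-2258, Rational(-12979, 75578)) = Rational(-170668103, 75578)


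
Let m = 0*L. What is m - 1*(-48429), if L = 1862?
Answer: 48429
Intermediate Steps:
m = 0 (m = 0*1862 = 0)
m - 1*(-48429) = 0 - 1*(-48429) = 0 + 48429 = 48429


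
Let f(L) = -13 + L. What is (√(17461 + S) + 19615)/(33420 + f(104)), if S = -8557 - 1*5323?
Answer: 19615/33511 + √3581/33511 ≈ 0.58712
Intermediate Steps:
S = -13880 (S = -8557 - 5323 = -13880)
(√(17461 + S) + 19615)/(33420 + f(104)) = (√(17461 - 13880) + 19615)/(33420 + (-13 + 104)) = (√3581 + 19615)/(33420 + 91) = (19615 + √3581)/33511 = (19615 + √3581)*(1/33511) = 19615/33511 + √3581/33511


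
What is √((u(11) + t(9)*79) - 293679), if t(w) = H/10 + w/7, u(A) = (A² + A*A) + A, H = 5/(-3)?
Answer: I*√517447518/42 ≈ 541.61*I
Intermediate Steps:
H = -5/3 (H = 5*(-⅓) = -5/3 ≈ -1.6667)
u(A) = A + 2*A² (u(A) = (A² + A²) + A = 2*A² + A = A + 2*A²)
t(w) = -⅙ + w/7 (t(w) = -5/3/10 + w/7 = -5/3*⅒ + w*(⅐) = -⅙ + w/7)
√((u(11) + t(9)*79) - 293679) = √((11*(1 + 2*11) + (-⅙ + (⅐)*9)*79) - 293679) = √((11*(1 + 22) + (-⅙ + 9/7)*79) - 293679) = √((11*23 + (47/42)*79) - 293679) = √((253 + 3713/42) - 293679) = √(14339/42 - 293679) = √(-12320179/42) = I*√517447518/42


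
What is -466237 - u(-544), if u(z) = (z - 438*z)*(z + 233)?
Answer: 73467171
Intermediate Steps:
u(z) = -437*z*(233 + z) (u(z) = (-437*z)*(233 + z) = -437*z*(233 + z))
-466237 - u(-544) = -466237 - (-437)*(-544)*(233 - 544) = -466237 - (-437)*(-544)*(-311) = -466237 - 1*(-73933408) = -466237 + 73933408 = 73467171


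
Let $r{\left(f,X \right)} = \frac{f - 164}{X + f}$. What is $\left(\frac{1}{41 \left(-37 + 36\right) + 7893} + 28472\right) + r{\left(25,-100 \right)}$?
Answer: $\frac{16768252303}{588900} \approx 28474.0$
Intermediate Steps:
$r{\left(f,X \right)} = \frac{-164 + f}{X + f}$
$\left(\frac{1}{41 \left(-37 + 36\right) + 7893} + 28472\right) + r{\left(25,-100 \right)} = \left(\frac{1}{41 \left(-37 + 36\right) + 7893} + 28472\right) + \frac{-164 + 25}{-100 + 25} = \left(\frac{1}{41 \left(-1\right) + 7893} + 28472\right) + \frac{1}{-75} \left(-139\right) = \left(\frac{1}{-41 + 7893} + 28472\right) - - \frac{139}{75} = \left(\frac{1}{7852} + 28472\right) + \frac{139}{75} = \frac{223562145}{7852} + \frac{139}{75} = \frac{16768252303}{588900}$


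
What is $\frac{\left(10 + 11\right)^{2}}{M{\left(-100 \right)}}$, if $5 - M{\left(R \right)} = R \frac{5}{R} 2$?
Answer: $- \frac{441}{5} \approx -88.2$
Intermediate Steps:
$M{\left(R \right)} = -5$ ($M{\left(R \right)} = 5 - R \frac{5}{R} 2 = 5 - 5 \cdot 2 = 5 - 10 = -5$)
$\frac{\left(10 + 11\right)^{2}}{M{\left(-100 \right)}} = \frac{\left(10 + 11\right)^{2}}{-5} = 21^{2} \left(- \frac{1}{5}\right) = 441 \left(- \frac{1}{5}\right) = - \frac{441}{5}$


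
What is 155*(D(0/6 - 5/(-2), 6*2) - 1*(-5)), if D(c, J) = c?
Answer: 2325/2 ≈ 1162.5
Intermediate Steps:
155*(D(0/6 - 5/(-2), 6*2) - 1*(-5)) = 155*((0/6 - 5/(-2)) - 1*(-5)) = 155*((0*(⅙) - 5*(-½)) + 5) = 155*((0 + 5/2) + 5) = 155*(5/2 + 5) = 155*(15/2) = 2325/2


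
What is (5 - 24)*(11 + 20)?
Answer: -589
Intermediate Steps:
(5 - 24)*(11 + 20) = -19*31 = -589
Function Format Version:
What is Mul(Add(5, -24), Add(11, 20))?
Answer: -589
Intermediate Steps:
Mul(Add(5, -24), Add(11, 20)) = Mul(-19, 31) = -589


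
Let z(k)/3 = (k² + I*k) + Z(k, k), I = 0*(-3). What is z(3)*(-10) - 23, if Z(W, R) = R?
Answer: -383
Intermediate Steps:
I = 0
z(k) = 3*k + 3*k² (z(k) = 3*((k² + 0*k) + k) = 3*((k² + 0) + k) = 3*(k² + k) = 3*(k + k²) = 3*k + 3*k²)
z(3)*(-10) - 23 = (3*3*(1 + 3))*(-10) - 23 = (3*3*4)*(-10) - 23 = 36*(-10) - 23 = -360 - 23 = -383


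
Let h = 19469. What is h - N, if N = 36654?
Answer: -17185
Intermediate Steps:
h - N = 19469 - 1*36654 = 19469 - 36654 = -17185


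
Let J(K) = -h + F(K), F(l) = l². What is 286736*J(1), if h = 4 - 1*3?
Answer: 0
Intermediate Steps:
h = 1 (h = 4 - 3 = 1)
J(K) = -1 + K² (J(K) = -1*1 + K² = -1 + K²)
286736*J(1) = 286736*(-1 + 1²) = 286736*(-1 + 1) = 286736*0 = 0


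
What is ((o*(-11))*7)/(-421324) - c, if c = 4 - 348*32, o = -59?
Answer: 4690174225/421324 ≈ 11132.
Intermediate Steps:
c = -11132 (c = 4 - 11136 = -11132)
((o*(-11))*7)/(-421324) - c = (-59*(-11)*7)/(-421324) - 1*(-11132) = (649*7)*(-1/421324) + 11132 = 4543*(-1/421324) + 11132 = -4543/421324 + 11132 = 4690174225/421324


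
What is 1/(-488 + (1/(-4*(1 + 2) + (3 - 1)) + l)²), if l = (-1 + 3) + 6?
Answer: -100/42559 ≈ -0.0023497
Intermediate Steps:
l = 8 (l = 2 + 6 = 8)
1/(-488 + (1/(-4*(1 + 2) + (3 - 1)) + l)²) = 1/(-488 + (1/(-4*(1 + 2) + (3 - 1)) + 8)²) = 1/(-488 + (1/(-4*3 + 2) + 8)²) = 1/(-488 + (1/(-12 + 2) + 8)²) = 1/(-488 + (1/(-10) + 8)²) = 1/(-488 + (-⅒ + 8)²) = 1/(-488 + (79/10)²) = 1/(-488 + 6241/100) = 1/(-42559/100) = -100/42559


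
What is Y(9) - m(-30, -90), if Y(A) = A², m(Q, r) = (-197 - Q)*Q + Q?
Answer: -4899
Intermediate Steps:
m(Q, r) = Q + Q*(-197 - Q) (m(Q, r) = Q*(-197 - Q) + Q = Q + Q*(-197 - Q))
Y(9) - m(-30, -90) = 9² - (-1)*(-30)*(196 - 30) = 81 - (-1)*(-30)*166 = 81 - 1*4980 = 81 - 4980 = -4899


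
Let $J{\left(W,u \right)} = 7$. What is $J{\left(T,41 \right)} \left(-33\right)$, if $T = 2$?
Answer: $-231$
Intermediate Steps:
$J{\left(T,41 \right)} \left(-33\right) = 7 \left(-33\right) = -231$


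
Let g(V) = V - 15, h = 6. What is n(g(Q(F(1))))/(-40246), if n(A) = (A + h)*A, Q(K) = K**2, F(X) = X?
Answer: -56/20123 ≈ -0.0027829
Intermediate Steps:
g(V) = -15 + V
n(A) = A*(6 + A) (n(A) = (A + 6)*A = (6 + A)*A = A*(6 + A))
n(g(Q(F(1))))/(-40246) = ((-15 + 1**2)*(6 + (-15 + 1**2)))/(-40246) = ((-15 + 1)*(6 + (-15 + 1)))*(-1/40246) = -14*(6 - 14)*(-1/40246) = -14*(-8)*(-1/40246) = 112*(-1/40246) = -56/20123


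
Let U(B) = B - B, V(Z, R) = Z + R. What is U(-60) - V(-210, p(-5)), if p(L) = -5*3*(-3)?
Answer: 165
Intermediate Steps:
p(L) = 45 (p(L) = -15*(-3) = 45)
V(Z, R) = R + Z
U(B) = 0
U(-60) - V(-210, p(-5)) = 0 - (45 - 210) = 0 - 1*(-165) = 0 + 165 = 165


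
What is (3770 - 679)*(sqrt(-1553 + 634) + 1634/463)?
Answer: 5050694/463 + 3091*I*sqrt(919) ≈ 10909.0 + 93704.0*I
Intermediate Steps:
(3770 - 679)*(sqrt(-1553 + 634) + 1634/463) = 3091*(sqrt(-919) + 1634*(1/463)) = 3091*(I*sqrt(919) + 1634/463) = 3091*(1634/463 + I*sqrt(919)) = 5050694/463 + 3091*I*sqrt(919)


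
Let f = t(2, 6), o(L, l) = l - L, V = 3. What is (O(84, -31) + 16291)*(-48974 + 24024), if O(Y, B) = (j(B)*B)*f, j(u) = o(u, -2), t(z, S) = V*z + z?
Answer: -227020050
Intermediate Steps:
t(z, S) = 4*z (t(z, S) = 3*z + z = 4*z)
j(u) = -2 - u
f = 8 (f = 4*2 = 8)
O(Y, B) = 8*B*(-2 - B) (O(Y, B) = ((-2 - B)*B)*8 = (B*(-2 - B))*8 = 8*B*(-2 - B))
(O(84, -31) + 16291)*(-48974 + 24024) = (-8*(-31)*(2 - 31) + 16291)*(-48974 + 24024) = (-8*(-31)*(-29) + 16291)*(-24950) = (-7192 + 16291)*(-24950) = 9099*(-24950) = -227020050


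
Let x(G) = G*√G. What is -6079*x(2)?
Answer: -12158*√2 ≈ -17194.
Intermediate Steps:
x(G) = G^(3/2)
-6079*x(2) = -12158*√2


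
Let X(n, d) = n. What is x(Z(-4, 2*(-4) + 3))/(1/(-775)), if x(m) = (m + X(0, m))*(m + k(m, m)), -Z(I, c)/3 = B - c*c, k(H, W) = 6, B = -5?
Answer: -6696000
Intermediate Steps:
Z(I, c) = 15 + 3*c**2 (Z(I, c) = -3*(-5 - c*c) = -3*(-5 - c**2) = 15 + 3*c**2)
x(m) = m*(6 + m) (x(m) = (m + 0)*(m + 6) = m*(6 + m))
x(Z(-4, 2*(-4) + 3))/(1/(-775)) = ((15 + 3*(2*(-4) + 3)**2)*(6 + (15 + 3*(2*(-4) + 3)**2)))/(1/(-775)) = ((15 + 3*(-8 + 3)**2)*(6 + (15 + 3*(-8 + 3)**2)))/(-1/775) = ((15 + 3*(-5)**2)*(6 + (15 + 3*(-5)**2)))*(-775) = ((15 + 3*25)*(6 + (15 + 3*25)))*(-775) = ((15 + 75)*(6 + (15 + 75)))*(-775) = (90*(6 + 90))*(-775) = (90*96)*(-775) = 8640*(-775) = -6696000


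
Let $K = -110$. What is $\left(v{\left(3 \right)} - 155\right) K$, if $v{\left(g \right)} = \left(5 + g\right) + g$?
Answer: $15840$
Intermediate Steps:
$v{\left(g \right)} = 5 + 2 g$
$\left(v{\left(3 \right)} - 155\right) K = \left(\left(5 + 2 \cdot 3\right) - 155\right) \left(-110\right) = \left(\left(5 + 6\right) - 155\right) \left(-110\right) = \left(11 - 155\right) \left(-110\right) = \left(-144\right) \left(-110\right) = 15840$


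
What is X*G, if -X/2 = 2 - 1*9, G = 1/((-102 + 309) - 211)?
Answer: -7/2 ≈ -3.5000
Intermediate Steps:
G = -1/4 (G = 1/(207 - 211) = 1/(-4) = -1/4 ≈ -0.25000)
X = 14 (X = -2*(2 - 1*9) = -2*(2 - 9) = -2*(-7) = 14)
X*G = 14*(-1/4) = -7/2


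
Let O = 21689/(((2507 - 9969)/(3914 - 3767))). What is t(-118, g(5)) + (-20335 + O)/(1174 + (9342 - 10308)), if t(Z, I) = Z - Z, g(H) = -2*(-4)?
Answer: -539819/5408 ≈ -99.819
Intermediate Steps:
g(H) = 8
t(Z, I) = 0
O = -11109/26 (O = 21689/((-7462/147)) = 21689/((-7462*1/147)) = 21689/(-1066/21) = 21689*(-21/1066) = -11109/26 ≈ -427.27)
t(-118, g(5)) + (-20335 + O)/(1174 + (9342 - 10308)) = 0 + (-20335 - 11109/26)/(1174 + (9342 - 10308)) = 0 - 539819/(26*(1174 - 966)) = 0 - 539819/26/208 = 0 - 539819/26*1/208 = 0 - 539819/5408 = -539819/5408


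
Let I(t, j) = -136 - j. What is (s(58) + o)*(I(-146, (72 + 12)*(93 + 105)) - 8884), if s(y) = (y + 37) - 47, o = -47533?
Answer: 1218085220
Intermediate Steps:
s(y) = -10 + y (s(y) = (37 + y) - 47 = -10 + y)
(s(58) + o)*(I(-146, (72 + 12)*(93 + 105)) - 8884) = ((-10 + 58) - 47533)*((-136 - (72 + 12)*(93 + 105)) - 8884) = (48 - 47533)*((-136 - 84*198) - 8884) = -47485*((-136 - 1*16632) - 8884) = -47485*((-136 - 16632) - 8884) = -47485*(-16768 - 8884) = -47485*(-25652) = 1218085220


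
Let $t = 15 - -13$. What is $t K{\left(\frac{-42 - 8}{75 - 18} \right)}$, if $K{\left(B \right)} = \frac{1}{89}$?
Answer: $\frac{28}{89} \approx 0.31461$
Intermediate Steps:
$K{\left(B \right)} = \frac{1}{89}$
$t = 28$ ($t = 15 + 13 = 28$)
$t K{\left(\frac{-42 - 8}{75 - 18} \right)} = 28 \cdot \frac{1}{89} = \frac{28}{89}$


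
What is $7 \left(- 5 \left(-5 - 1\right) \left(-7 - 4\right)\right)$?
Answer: $-2310$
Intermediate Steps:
$7 \left(- 5 \left(-5 - 1\right) \left(-7 - 4\right)\right) = 7 \left(- 5 \left(\left(-6\right) \left(-11\right)\right)\right) = 7 \left(\left(-5\right) 66\right) = 7 \left(-330\right) = -2310$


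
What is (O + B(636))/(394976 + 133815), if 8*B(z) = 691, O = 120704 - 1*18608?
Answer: 817459/4230328 ≈ 0.19324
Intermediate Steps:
O = 102096 (O = 120704 - 18608 = 102096)
B(z) = 691/8 (B(z) = (⅛)*691 = 691/8)
(O + B(636))/(394976 + 133815) = (102096 + 691/8)/(394976 + 133815) = (817459/8)/528791 = (817459/8)*(1/528791) = 817459/4230328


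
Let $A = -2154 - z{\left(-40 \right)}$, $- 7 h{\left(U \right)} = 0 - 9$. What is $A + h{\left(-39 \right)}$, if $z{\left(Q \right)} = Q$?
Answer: $- \frac{14789}{7} \approx -2112.7$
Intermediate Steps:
$h{\left(U \right)} = \frac{9}{7}$ ($h{\left(U \right)} = - \frac{0 - 9}{7} = \left(- \frac{1}{7}\right) \left(-9\right) = \frac{9}{7}$)
$A = -2114$ ($A = -2154 - -40 = -2154 + 40 = -2114$)
$A + h{\left(-39 \right)} = -2114 + \frac{9}{7} = - \frac{14789}{7}$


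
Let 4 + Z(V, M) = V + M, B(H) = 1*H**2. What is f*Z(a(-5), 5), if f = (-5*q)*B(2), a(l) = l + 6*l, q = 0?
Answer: 0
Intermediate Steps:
B(H) = H**2
a(l) = 7*l
f = 0 (f = -5*0*2**2 = 0*4 = 0)
Z(V, M) = -4 + M + V (Z(V, M) = -4 + (V + M) = -4 + (M + V) = -4 + M + V)
f*Z(a(-5), 5) = 0*(-4 + 5 + 7*(-5)) = 0*(-4 + 5 - 35) = 0*(-34) = 0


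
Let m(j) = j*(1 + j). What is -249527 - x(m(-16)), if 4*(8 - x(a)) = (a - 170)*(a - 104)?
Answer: -247155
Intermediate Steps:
x(a) = 8 - (-170 + a)*(-104 + a)/4 (x(a) = 8 - (a - 170)*(a - 104)/4 = 8 - (-170 + a)*(-104 + a)/4)
-249527 - x(m(-16)) = -249527 - (-4412 - 256*(1 - 16)²/4 + 137*(-16*(1 - 16))/2) = -249527 - (-4412 - (-16*(-15))²/4 + 137*(-16*(-15))/2) = -249527 - (-4412 - ¼*240² + (137/2)*240) = -249527 - (-4412 - ¼*57600 + 16440) = -249527 - (-4412 - 14400 + 16440) = -249527 - 1*(-2372) = -249527 + 2372 = -247155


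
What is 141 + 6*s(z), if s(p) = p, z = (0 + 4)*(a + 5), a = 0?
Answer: 261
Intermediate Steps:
z = 20 (z = (0 + 4)*(0 + 5) = 4*5 = 20)
141 + 6*s(z) = 141 + 6*20 = 141 + 120 = 261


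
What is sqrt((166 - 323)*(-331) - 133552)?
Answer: 21*I*sqrt(185) ≈ 285.63*I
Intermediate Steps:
sqrt((166 - 323)*(-331) - 133552) = sqrt(-157*(-331) - 133552) = sqrt(51967 - 133552) = sqrt(-81585) = 21*I*sqrt(185)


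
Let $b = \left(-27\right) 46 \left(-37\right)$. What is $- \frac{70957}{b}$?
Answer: $- \frac{70957}{45954} \approx -1.5441$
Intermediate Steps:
$b = 45954$ ($b = \left(-1242\right) \left(-37\right) = 45954$)
$- \frac{70957}{b} = - \frac{70957}{45954}$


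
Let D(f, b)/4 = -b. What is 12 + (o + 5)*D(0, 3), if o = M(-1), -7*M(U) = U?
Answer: -348/7 ≈ -49.714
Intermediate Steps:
D(f, b) = -4*b (D(f, b) = 4*(-b) = -4*b)
M(U) = -U/7
o = ⅐ (o = -⅐*(-1) = ⅐ ≈ 0.14286)
12 + (o + 5)*D(0, 3) = 12 + (⅐ + 5)*(-4*3) = 12 + (36/7)*(-12) = 12 - 432/7 = -348/7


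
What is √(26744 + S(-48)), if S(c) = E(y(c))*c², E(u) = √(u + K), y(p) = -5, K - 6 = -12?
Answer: 2*√(6686 + 576*I*√11) ≈ 165.16 + 23.133*I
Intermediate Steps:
K = -6 (K = 6 - 12 = -6)
E(u) = √(-6 + u) (E(u) = √(u - 6) = √(-6 + u))
S(c) = I*√11*c² (S(c) = √(-6 - 5)*c² = √(-11)*c² = (I*√11)*c² = I*√11*c²)
√(26744 + S(-48)) = √(26744 + I*√11*(-48)²) = √(26744 + I*√11*2304) = √(26744 + 2304*I*√11)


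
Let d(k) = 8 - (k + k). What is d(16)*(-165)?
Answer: 3960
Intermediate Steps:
d(k) = 8 - 2*k
d(16)*(-165) = (8 - 2*16)*(-165) = (8 - 32)*(-165) = -24*(-165) = 3960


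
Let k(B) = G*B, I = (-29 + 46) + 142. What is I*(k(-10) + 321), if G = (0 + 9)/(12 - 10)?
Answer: 43884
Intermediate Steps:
I = 159 (I = 17 + 142 = 159)
G = 9/2 ≈ 4.5000
k(B) = 9*B/2
I*(k(-10) + 321) = 159*((9/2)*(-10) + 321) = 159*(-45 + 321) = 159*276 = 43884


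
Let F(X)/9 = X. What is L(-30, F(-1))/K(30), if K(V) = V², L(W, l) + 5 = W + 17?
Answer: -1/50 ≈ -0.020000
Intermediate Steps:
F(X) = 9*X
L(W, l) = 12 + W (L(W, l) = -5 + (W + 17) = -5 + (17 + W) = 12 + W)
L(-30, F(-1))/K(30) = (12 - 30)/(30²) = -18/900 = -18*1/900 = -1/50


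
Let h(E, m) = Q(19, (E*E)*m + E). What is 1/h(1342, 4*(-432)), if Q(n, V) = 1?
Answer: 1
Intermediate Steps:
h(E, m) = 1
1/h(1342, 4*(-432)) = 1/1 = 1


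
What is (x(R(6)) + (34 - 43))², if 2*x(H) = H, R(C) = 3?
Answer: 225/4 ≈ 56.250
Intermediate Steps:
x(H) = H/2
(x(R(6)) + (34 - 43))² = ((½)*3 + (34 - 43))² = (3/2 - 9)² = (-15/2)² = 225/4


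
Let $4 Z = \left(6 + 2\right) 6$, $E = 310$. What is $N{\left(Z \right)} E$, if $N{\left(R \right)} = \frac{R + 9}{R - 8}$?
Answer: $\frac{3255}{2} \approx 1627.5$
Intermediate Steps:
$Z = 12$ ($Z = \frac{\left(6 + 2\right) 6}{4} = \frac{8 \cdot 6}{4} = \frac{1}{4} \cdot 48 = 12$)
$N{\left(R \right)} = \frac{9 + R}{-8 + R}$
$N{\left(Z \right)} E = \frac{9 + 12}{-8 + 12} \cdot 310 = \frac{1}{4} \cdot 21 \cdot 310 = \frac{21}{4} \cdot 310 = \frac{3255}{2}$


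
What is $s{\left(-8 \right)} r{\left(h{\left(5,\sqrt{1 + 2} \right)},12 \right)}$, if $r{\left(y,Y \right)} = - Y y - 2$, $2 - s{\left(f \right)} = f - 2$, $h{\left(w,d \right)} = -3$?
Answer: $408$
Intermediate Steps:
$s{\left(f \right)} = 4 - f$ ($s{\left(f \right)} = 2 - \left(f - 2\right) = 2 - \left(-2 + f\right) = 4 - f$)
$r{\left(y,Y \right)} = -2 - Y y$ ($r{\left(y,Y \right)} = - Y y - 2 = -2 - Y y$)
$s{\left(-8 \right)} r{\left(h{\left(5,\sqrt{1 + 2} \right)},12 \right)} = \left(4 - -8\right) \left(-2 - 12 \left(-3\right)\right) = \left(4 + 8\right) \left(-2 + 36\right) = 12 \cdot 34 = 408$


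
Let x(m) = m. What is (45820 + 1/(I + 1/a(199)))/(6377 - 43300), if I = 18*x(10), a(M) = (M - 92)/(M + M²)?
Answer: -2706129307/2180672380 ≈ -1.2410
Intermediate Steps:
a(M) = (-92 + M)/(M + M²)
I = 180 (I = 18*10 = 180)
(45820 + 1/(I + 1/a(199)))/(6377 - 43300) = (45820 + 1/(180 + 1/((-92 + 199)/(199*(1 + 199)))))/(6377 - 43300) = (45820 + 1/(180 + 1/((1/199)*107/200)))/(-36923) = (45820 + 1/(180 + 1/((1/199)*(1/200)*107)))*(-1/36923) = (45820 + 1/(180 + 1/(107/39800)))*(-1/36923) = (45820 + 1/(180 + 39800/107))*(-1/36923) = (45820 + 1/(59060/107))*(-1/36923) = (45820 + 107/59060)*(-1/36923) = (2706129307/59060)*(-1/36923) = -2706129307/2180672380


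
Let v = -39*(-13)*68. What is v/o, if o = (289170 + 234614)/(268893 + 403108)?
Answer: 5791976619/130946 ≈ 44232.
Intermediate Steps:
v = 34476 (v = 507*68 = 34476)
o = 523784/672001 ≈ 0.77944
v/o = 34476/(523784/672001) = 34476*(672001/523784) = 5791976619/130946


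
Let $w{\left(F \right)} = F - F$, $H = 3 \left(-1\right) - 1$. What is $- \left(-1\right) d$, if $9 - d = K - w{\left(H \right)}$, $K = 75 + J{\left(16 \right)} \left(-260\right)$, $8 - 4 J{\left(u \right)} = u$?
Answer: $-586$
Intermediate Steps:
$H = -4$ ($H = -3 - 1 = -4$)
$w{\left(F \right)} = 0$
$J{\left(u \right)} = 2 - \frac{u}{4}$
$K = 595$ ($K = 75 + \left(2 - 4\right) \left(-260\right) = 75 - -520 = 75 + 520 = 595$)
$d = -586$ ($d = 9 - \left(595 - 0\right) = 9 - \left(595 + 0\right) = 9 - 595 = -586$)
$- \left(-1\right) d = - \left(-1\right) \left(-586\right) = \left(-1\right) 586 = -586$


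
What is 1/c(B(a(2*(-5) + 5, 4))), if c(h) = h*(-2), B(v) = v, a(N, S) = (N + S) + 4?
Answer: -⅙ ≈ -0.16667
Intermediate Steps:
a(N, S) = 4 + N + S
c(h) = -2*h
1/c(B(a(2*(-5) + 5, 4))) = 1/(-2*(4 + (2*(-5) + 5) + 4)) = 1/(-2*(4 + (-10 + 5) + 4)) = 1/(-2*(4 - 5 + 4)) = 1/(-2*3) = 1/(-6) = -⅙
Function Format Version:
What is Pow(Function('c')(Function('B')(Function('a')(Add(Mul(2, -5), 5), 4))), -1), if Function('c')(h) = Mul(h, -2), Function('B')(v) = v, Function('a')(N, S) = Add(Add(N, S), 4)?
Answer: Rational(-1, 6) ≈ -0.16667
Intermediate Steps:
Function('a')(N, S) = Add(4, N, S)
Function('c')(h) = Mul(-2, h)
Pow(Function('c')(Function('B')(Function('a')(Add(Mul(2, -5), 5), 4))), -1) = Pow(Mul(-2, Add(4, Add(Mul(2, -5), 5), 4)), -1) = Pow(Mul(-2, Add(4, Add(-10, 5), 4)), -1) = Pow(Mul(-2, Add(4, -5, 4)), -1) = Pow(Mul(-2, 3), -1) = Pow(-6, -1) = Rational(-1, 6)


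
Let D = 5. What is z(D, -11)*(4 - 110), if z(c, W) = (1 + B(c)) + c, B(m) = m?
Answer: -1166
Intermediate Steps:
z(c, W) = 1 + 2*c (z(c, W) = (1 + c) + c = 1 + 2*c)
z(D, -11)*(4 - 110) = (1 + 2*5)*(4 - 110) = (1 + 10)*(-106) = 11*(-106) = -1166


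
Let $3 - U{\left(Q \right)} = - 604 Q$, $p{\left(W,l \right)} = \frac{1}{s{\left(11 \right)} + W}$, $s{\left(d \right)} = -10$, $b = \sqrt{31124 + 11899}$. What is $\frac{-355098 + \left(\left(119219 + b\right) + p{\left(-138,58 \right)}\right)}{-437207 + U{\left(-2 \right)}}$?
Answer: $\frac{34910093}{64884976} - \frac{\sqrt{43023}}{438412} \approx 0.53756$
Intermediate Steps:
$b = \sqrt{43023} \approx 207.42$
$p{\left(W,l \right)} = \frac{1}{-10 + W}$
$U{\left(Q \right)} = 3 + 604 Q$ ($U{\left(Q \right)} = 3 - - 604 Q = 3 + 604 Q$)
$\frac{-355098 + \left(\left(119219 + b\right) + p{\left(-138,58 \right)}\right)}{-437207 + U{\left(-2 \right)}} = \frac{-355098 + \left(\left(119219 + \sqrt{43023}\right) + \frac{1}{-10 - 138}\right)}{-437207 + \left(3 + 604 \left(-2\right)\right)} = \frac{-355098 + \left(\left(119219 + \sqrt{43023}\right) + \frac{1}{-148}\right)}{-437207 + \left(3 - 1208\right)} = \frac{-355098 + \left(\left(119219 + \sqrt{43023}\right) - \frac{1}{148}\right)}{-437207 - 1205} = \frac{-355098 + \left(\frac{17644411}{148} + \sqrt{43023}\right)}{-438412} = \left(- \frac{34910093}{148} + \sqrt{43023}\right) \left(- \frac{1}{438412}\right) = \frac{34910093}{64884976} - \frac{\sqrt{43023}}{438412}$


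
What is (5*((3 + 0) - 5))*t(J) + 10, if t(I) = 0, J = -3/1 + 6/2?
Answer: 10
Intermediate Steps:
J = 0 (J = -3*1 + 6*(½) = -3 + 3 = 0)
(5*((3 + 0) - 5))*t(J) + 10 = (5*((3 + 0) - 5))*0 + 10 = (5*(3 - 5))*0 + 10 = (5*(-2))*0 + 10 = -10*0 + 10 = 0 + 10 = 10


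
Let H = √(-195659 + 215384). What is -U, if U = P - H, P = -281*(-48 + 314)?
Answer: 74746 + 5*√789 ≈ 74887.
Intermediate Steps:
P = -74746 (P = -281*266 = -74746)
H = 5*√789 (H = √19725 = 5*√789 ≈ 140.45)
U = -74746 - 5*√789 ≈ -74887.
-U = -(-74746 - 5*√789) = 74746 + 5*√789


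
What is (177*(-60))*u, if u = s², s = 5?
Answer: -265500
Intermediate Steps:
u = 25 (u = 5² = 25)
(177*(-60))*u = (177*(-60))*25 = -10620*25 = -265500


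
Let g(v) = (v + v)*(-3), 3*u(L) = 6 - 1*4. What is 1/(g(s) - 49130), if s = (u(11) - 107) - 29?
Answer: -1/48318 ≈ -2.0696e-5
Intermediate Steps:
u(L) = ⅔ (u(L) = (6 - 1*4)/3 = (6 - 4)/3 = (⅓)*2 = ⅔)
s = -406/3 (s = (⅔ - 107) - 29 = -319/3 - 29 = -406/3 ≈ -135.33)
g(v) = -6*v (g(v) = (2*v)*(-3) = -6*v)
1/(g(s) - 49130) = 1/(-6*(-406/3) - 49130) = 1/(812 - 49130) = 1/(-48318) = -1/48318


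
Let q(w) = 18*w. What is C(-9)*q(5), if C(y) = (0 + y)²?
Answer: 7290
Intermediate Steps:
C(y) = y²
C(-9)*q(5) = (-9)²*(18*5) = 81*90 = 7290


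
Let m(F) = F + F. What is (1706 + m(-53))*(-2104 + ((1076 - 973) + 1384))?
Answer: -987200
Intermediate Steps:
m(F) = 2*F
(1706 + m(-53))*(-2104 + ((1076 - 973) + 1384)) = (1706 + 2*(-53))*(-2104 + ((1076 - 973) + 1384)) = (1706 - 106)*(-2104 + (103 + 1384)) = 1600*(-2104 + 1487) = 1600*(-617) = -987200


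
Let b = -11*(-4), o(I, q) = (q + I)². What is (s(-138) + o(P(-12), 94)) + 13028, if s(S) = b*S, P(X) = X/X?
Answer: 15981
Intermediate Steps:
P(X) = 1
o(I, q) = (I + q)²
b = 44
s(S) = 44*S
(s(-138) + o(P(-12), 94)) + 13028 = (44*(-138) + (1 + 94)²) + 13028 = (-6072 + 95²) + 13028 = (-6072 + 9025) + 13028 = 2953 + 13028 = 15981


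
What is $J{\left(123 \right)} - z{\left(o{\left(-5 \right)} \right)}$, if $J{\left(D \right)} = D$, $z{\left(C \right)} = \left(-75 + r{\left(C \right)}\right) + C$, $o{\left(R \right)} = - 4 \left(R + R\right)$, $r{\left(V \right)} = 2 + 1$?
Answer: $155$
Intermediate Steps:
$r{\left(V \right)} = 3$
$o{\left(R \right)} = - 8 R$ ($o{\left(R \right)} = - 4 \cdot 2 R = - 8 R$)
$z{\left(C \right)} = -72 + C$ ($z{\left(C \right)} = \left(-75 + 3\right) + C = -72 + C$)
$J{\left(123 \right)} - z{\left(o{\left(-5 \right)} \right)} = 123 - \left(-72 - -40\right) = 123 - \left(-72 + 40\right) = 123 - -32 = 123 + 32 = 155$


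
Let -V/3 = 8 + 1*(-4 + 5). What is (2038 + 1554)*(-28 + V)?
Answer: -197560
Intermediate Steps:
V = -27 (V = -3*(8 + 1*(-4 + 5)) = -3*(8 + 1*1) = -3*(8 + 1) = -3*9 = -27)
(2038 + 1554)*(-28 + V) = (2038 + 1554)*(-28 - 27) = 3592*(-55) = -197560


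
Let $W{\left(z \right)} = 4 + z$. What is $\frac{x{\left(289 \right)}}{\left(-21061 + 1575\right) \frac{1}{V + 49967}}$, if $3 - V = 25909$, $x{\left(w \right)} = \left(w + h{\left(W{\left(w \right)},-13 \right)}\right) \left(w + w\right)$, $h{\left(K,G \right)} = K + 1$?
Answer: $- \frac{4053965707}{9743} \approx -4.1609 \cdot 10^{5}$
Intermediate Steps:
$h{\left(K,G \right)} = 1 + K$
$x{\left(w \right)} = 2 w \left(5 + 2 w\right)$ ($x{\left(w \right)} = \left(w + \left(1 + \left(4 + w\right)\right)\right) \left(w + w\right) = \left(w + \left(5 + w\right)\right) 2 w = \left(5 + 2 w\right) 2 w = 2 w \left(5 + 2 w\right)$)
$V = -25906$ ($V = 3 - 25909 = -25906$)
$\frac{x{\left(289 \right)}}{\left(-21061 + 1575\right) \frac{1}{V + 49967}} = \frac{2 \cdot 289 \left(5 + 2 \cdot 289\right)}{\left(-21061 + 1575\right) \frac{1}{-25906 + 49967}} = \frac{2 \cdot 289 \left(5 + 578\right)}{\left(-19486\right) \frac{1}{24061}} = \frac{2 \cdot 289 \cdot 583}{\left(-19486\right) \frac{1}{24061}} = \frac{336974}{- \frac{19486}{24061}} = 336974 \left(- \frac{24061}{19486}\right) = - \frac{4053965707}{9743}$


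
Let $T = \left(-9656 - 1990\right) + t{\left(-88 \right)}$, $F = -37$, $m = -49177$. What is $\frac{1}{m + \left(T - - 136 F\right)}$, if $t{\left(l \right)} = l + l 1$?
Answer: $- \frac{1}{66031} \approx -1.5144 \cdot 10^{-5}$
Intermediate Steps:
$t{\left(l \right)} = 2 l$ ($t{\left(l \right)} = l + l = 2 l$)
$T = -11822$ ($T = \left(-9656 - 1990\right) + 2 \left(-88\right) = -11646 - 176 = -11822$)
$\frac{1}{m + \left(T - - 136 F\right)} = \frac{1}{-49177 - \left(11822 - -5032\right)} = \frac{1}{-49177 - 16854} = \frac{1}{-66031} = - \frac{1}{66031}$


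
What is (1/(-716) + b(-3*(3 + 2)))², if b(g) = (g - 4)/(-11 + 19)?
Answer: 11580409/2050624 ≈ 5.6473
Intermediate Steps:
b(g) = -½ + g/8 (b(g) = (-4 + g)/8 = (-4 + g)*(⅛) = -½ + g/8)
(1/(-716) + b(-3*(3 + 2)))² = (1/(-716) + (-½ + (-3*(3 + 2))/8))² = (-1/716 + (-½ + (-3*5)/8))² = (-1/716 + (-½ + (⅛)*(-15)))² = (-1/716 + (-½ - 15/8))² = (-1/716 - 19/8)² = (-3403/1432)² = 11580409/2050624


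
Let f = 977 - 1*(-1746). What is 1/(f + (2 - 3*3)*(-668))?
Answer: 1/7399 ≈ 0.00013515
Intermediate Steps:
f = 2723 (f = 977 + 1746 = 2723)
1/(f + (2 - 3*3)*(-668)) = 1/(2723 + (2 - 3*3)*(-668)) = 1/(2723 + (2 - 9)*(-668)) = 1/(2723 - 7*(-668)) = 1/(2723 + 4676) = 1/7399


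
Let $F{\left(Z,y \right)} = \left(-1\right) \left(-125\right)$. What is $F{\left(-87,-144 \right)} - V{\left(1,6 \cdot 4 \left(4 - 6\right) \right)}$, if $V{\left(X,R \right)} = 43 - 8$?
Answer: $90$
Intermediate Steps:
$V{\left(X,R \right)} = 35$
$F{\left(Z,y \right)} = 125$
$F{\left(-87,-144 \right)} - V{\left(1,6 \cdot 4 \left(4 - 6\right) \right)} = 125 - 35 = 90$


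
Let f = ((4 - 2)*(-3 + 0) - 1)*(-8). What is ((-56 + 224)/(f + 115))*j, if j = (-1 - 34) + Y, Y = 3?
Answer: -1792/57 ≈ -31.439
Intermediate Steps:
f = 56 (f = (2*(-3) - 1)*(-8) = (-6 - 1)*(-8) = -7*(-8) = 56)
j = -32 (j = (-1 - 34) + 3 = -35 + 3 = -32)
((-56 + 224)/(f + 115))*j = ((-56 + 224)/(56 + 115))*(-32) = (168/171)*(-32) = (168*(1/171))*(-32) = (56/57)*(-32) = -1792/57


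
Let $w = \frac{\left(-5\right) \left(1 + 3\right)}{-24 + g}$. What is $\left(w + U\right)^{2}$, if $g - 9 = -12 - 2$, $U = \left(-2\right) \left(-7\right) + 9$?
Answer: $\frac{471969}{841} \approx 561.2$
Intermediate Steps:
$U = 23$ ($U = 14 + 9 = 23$)
$g = -5$ ($g = 9 - 14 = -5$)
$w = \frac{20}{29}$ ($w = \frac{\left(-5\right) \left(1 + 3\right)}{-24 - 5} = \frac{\left(-5\right) 4}{-29} = \left(-20\right) \left(- \frac{1}{29}\right) = \frac{20}{29} \approx 0.68966$)
$\left(w + U\right)^{2} = \left(\frac{20}{29} + 23\right)^{2} = \left(\frac{687}{29}\right)^{2} = \frac{471969}{841}$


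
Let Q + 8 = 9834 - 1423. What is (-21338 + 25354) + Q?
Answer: 12419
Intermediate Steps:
Q = 8403 (Q = -8 + (9834 - 1423) = -8 + 8411 = 8403)
(-21338 + 25354) + Q = (-21338 + 25354) + 8403 = 4016 + 8403 = 12419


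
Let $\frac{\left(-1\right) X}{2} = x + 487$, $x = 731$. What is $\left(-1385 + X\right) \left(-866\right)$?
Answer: $3308986$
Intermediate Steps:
$X = -2436$ ($X = - 2 \left(731 + 487\right) = \left(-2\right) 1218 = -2436$)
$\left(-1385 + X\right) \left(-866\right) = \left(-1385 - 2436\right) \left(-866\right) = \left(-3821\right) \left(-866\right) = 3308986$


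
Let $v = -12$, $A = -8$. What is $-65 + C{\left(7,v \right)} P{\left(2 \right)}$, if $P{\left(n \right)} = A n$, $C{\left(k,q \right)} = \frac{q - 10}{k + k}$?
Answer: $- \frac{279}{7} \approx -39.857$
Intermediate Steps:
$C{\left(k,q \right)} = \frac{-10 + q}{2 k}$
$P{\left(n \right)} = - 8 n$
$-65 + C{\left(7,v \right)} P{\left(2 \right)} = -65 + \frac{-10 - 12}{2 \cdot 7} \left(\left(-8\right) 2\right) = -65 + \frac{1}{2} \cdot \frac{1}{7} \left(-22\right) \left(-16\right) = -65 - - \frac{176}{7} = -65 + \frac{176}{7} = - \frac{279}{7}$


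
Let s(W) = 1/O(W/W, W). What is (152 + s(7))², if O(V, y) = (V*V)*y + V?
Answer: 1481089/64 ≈ 23142.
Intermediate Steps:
O(V, y) = V + y*V² (O(V, y) = V²*y + V = y*V² + V = V + y*V²)
s(W) = 1/(1 + W) (s(W) = 1/((W/W)*(1 + (W/W)*W)) = 1/(1*(1 + 1*W)) = 1/(1*(1 + W)) = 1/(1 + W))
(152 + s(7))² = (152 + 1/(1 + 7))² = (152 + 1/8)² = (152 + ⅛)² = (1217/8)² = 1481089/64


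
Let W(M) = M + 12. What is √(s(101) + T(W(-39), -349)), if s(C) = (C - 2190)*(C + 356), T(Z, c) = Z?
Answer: 10*I*√9547 ≈ 977.09*I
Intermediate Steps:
W(M) = 12 + M
s(C) = (-2190 + C)*(356 + C)
√(s(101) + T(W(-39), -349)) = √((-779640 + 101² - 1834*101) + (12 - 39)) = √((-779640 + 10201 - 185234) - 27) = √(-954673 - 27) = √(-954700) = 10*I*√9547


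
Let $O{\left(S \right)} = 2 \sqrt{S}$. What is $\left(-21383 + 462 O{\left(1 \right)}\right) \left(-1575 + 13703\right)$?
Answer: $-248126752$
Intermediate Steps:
$\left(-21383 + 462 O{\left(1 \right)}\right) \left(-1575 + 13703\right) = \left(-21383 + 462 \cdot 2 \sqrt{1}\right) \left(-1575 + 13703\right) = \left(-21383 + 462 \cdot 2 \cdot 1\right) 12128 = \left(-21383 + 462 \cdot 2\right) 12128 = \left(-21383 + 924\right) 12128 = \left(-20459\right) 12128 = -248126752$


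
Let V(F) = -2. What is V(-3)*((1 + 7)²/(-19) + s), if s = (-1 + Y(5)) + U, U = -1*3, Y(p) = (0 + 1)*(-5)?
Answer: 470/19 ≈ 24.737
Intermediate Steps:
Y(p) = -5 (Y(p) = 1*(-5) = -5)
U = -3
s = -9 (s = (-1 - 5) - 3 = -6 - 3 = -9)
V(-3)*((1 + 7)²/(-19) + s) = -2*((1 + 7)²/(-19) - 9) = -2*(8²*(-1/19) - 9) = -2*(64*(-1/19) - 9) = -2*(-64/19 - 9) = -2*(-235/19) = 470/19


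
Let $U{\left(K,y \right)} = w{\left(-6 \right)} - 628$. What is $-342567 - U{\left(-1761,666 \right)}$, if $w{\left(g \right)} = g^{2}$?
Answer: $-341975$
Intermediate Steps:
$U{\left(K,y \right)} = -592$ ($U{\left(K,y \right)} = \left(-6\right)^{2} - 628 = 36 - 628 = -592$)
$-342567 - U{\left(-1761,666 \right)} = -342567 - -592 = -342567 + 592 = -341975$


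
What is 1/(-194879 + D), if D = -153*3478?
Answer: -1/727013 ≈ -1.3755e-6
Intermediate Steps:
D = -532134
1/(-194879 + D) = 1/(-194879 - 532134) = 1/(-727013) = -1/727013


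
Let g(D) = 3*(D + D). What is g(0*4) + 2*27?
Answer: 54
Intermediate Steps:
g(D) = 6*D (g(D) = 3*(2*D) = 6*D)
g(0*4) + 2*27 = 6*(0*4) + 2*27 = 6*0 + 54 = 0 + 54 = 54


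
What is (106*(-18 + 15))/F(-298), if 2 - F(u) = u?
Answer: -53/50 ≈ -1.0600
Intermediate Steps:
F(u) = 2 - u
(106*(-18 + 15))/F(-298) = (106*(-18 + 15))/(2 - 1*(-298)) = (106*(-3))/(2 + 298) = -318/300 = -318*1/300 = -53/50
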